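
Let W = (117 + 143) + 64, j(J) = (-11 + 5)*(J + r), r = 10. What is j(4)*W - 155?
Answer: -27371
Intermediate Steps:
j(J) = -60 - 6*J (j(J) = (-11 + 5)*(J + 10) = -6*(10 + J) = -60 - 6*J)
W = 324 (W = 260 + 64 = 324)
j(4)*W - 155 = (-60 - 6*4)*324 - 155 = (-60 - 24)*324 - 155 = -84*324 - 155 = -27216 - 155 = -27371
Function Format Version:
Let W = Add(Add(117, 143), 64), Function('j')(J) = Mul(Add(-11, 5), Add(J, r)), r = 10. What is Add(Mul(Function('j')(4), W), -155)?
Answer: -27371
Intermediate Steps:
Function('j')(J) = Add(-60, Mul(-6, J)) (Function('j')(J) = Mul(Add(-11, 5), Add(J, 10)) = Mul(-6, Add(10, J)) = Add(-60, Mul(-6, J)))
W = 324 (W = Add(260, 64) = 324)
Add(Mul(Function('j')(4), W), -155) = Add(Mul(Add(-60, Mul(-6, 4)), 324), -155) = Add(Mul(Add(-60, -24), 324), -155) = Add(Mul(-84, 324), -155) = Add(-27216, -155) = -27371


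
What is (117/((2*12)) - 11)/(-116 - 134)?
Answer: 49/2000 ≈ 0.024500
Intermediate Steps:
(117/((2*12)) - 11)/(-116 - 134) = (117/24 - 11)/(-250) = (117*(1/24) - 11)*(-1/250) = (39/8 - 11)*(-1/250) = -49/8*(-1/250) = 49/2000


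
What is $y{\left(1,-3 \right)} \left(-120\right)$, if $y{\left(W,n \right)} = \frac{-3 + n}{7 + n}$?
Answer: $180$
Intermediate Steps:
$y{\left(W,n \right)} = \frac{-3 + n}{7 + n}$
$y{\left(1,-3 \right)} \left(-120\right) = \frac{-3 - 3}{7 - 3} \left(-120\right) = \frac{1}{4} \left(-6\right) \left(-120\right) = \left(- \frac{3}{2}\right) \left(-120\right) = 180$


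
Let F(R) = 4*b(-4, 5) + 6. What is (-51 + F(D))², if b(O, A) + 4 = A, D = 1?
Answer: 1681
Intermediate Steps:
b(O, A) = -4 + A
F(R) = 10 (F(R) = 4*(-4 + 5) + 6 = 4*1 + 6 = 4 + 6 = 10)
(-51 + F(D))² = (-51 + 10)² = (-41)² = 1681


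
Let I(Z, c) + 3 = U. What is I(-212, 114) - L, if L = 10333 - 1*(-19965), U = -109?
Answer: -30410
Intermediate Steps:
L = 30298 (L = 10333 + 19965 = 30298)
I(Z, c) = -112 (I(Z, c) = -3 - 109 = -112)
I(-212, 114) - L = -112 - 1*30298 = -112 - 30298 = -30410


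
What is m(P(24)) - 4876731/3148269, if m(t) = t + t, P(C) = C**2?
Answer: 1207309719/1049423 ≈ 1150.5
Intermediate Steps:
m(t) = 2*t
m(P(24)) - 4876731/3148269 = 2*24**2 - 4876731/3148269 = 2*576 - 4876731/3148269 = 1152 - 1*1625577/1049423 = 1152 - 1625577/1049423 = 1207309719/1049423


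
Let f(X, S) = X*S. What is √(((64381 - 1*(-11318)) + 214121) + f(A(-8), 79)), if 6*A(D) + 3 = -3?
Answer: √289741 ≈ 538.28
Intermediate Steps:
A(D) = -1 (A(D) = -½ + (⅙)*(-3) = -½ - ½ = -1)
f(X, S) = S*X
√(((64381 - 1*(-11318)) + 214121) + f(A(-8), 79)) = √(((64381 - 1*(-11318)) + 214121) + 79*(-1)) = √(((64381 + 11318) + 214121) - 79) = √((75699 + 214121) - 79) = √(289820 - 79) = √289741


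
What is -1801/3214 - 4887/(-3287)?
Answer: 9786931/10564418 ≈ 0.92640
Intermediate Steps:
-1801/3214 - 4887/(-3287) = -1801*1/3214 - 4887*(-1/3287) = -1801/3214 + 4887/3287 = 9786931/10564418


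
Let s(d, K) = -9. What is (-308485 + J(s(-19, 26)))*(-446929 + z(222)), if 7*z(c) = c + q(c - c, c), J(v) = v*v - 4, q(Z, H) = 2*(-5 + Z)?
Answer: 964789970728/7 ≈ 1.3783e+11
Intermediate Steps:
q(Z, H) = -10 + 2*Z
J(v) = -4 + v**2 (J(v) = v**2 - 4 = -4 + v**2)
z(c) = -10/7 + c/7 (z(c) = (c + (-10 + 2*(c - c)))/7 = (c + (-10 + 2*0))/7 = (c + (-10 + 0))/7 = (c - 10)/7 = (-10 + c)/7 = -10/7 + c/7)
(-308485 + J(s(-19, 26)))*(-446929 + z(222)) = (-308485 + (-4 + (-9)**2))*(-446929 + (-10/7 + (1/7)*222)) = (-308485 + (-4 + 81))*(-446929 + (-10/7 + 222/7)) = (-308485 + 77)*(-446929 + 212/7) = -308408*(-3128291/7) = 964789970728/7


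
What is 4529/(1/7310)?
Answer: 33106990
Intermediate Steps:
4529/(1/7310) = 4529*7310 = 33106990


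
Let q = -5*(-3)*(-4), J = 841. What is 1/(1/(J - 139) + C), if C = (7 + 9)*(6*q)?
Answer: -702/4043519 ≈ -0.00017361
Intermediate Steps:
q = -60 (q = 15*(-4) = -60)
C = -5760 (C = (7 + 9)*(6*(-60)) = 16*(-360) = -5760)
1/(1/(J - 139) + C) = 1/(1/(841 - 139) - 5760) = 1/(1/702 - 5760) = 1/(-4043519/702) = -702/4043519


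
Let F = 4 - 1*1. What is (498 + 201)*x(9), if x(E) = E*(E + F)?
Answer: 75492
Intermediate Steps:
F = 3 (F = 4 - 1 = 3)
x(E) = E*(3 + E) (x(E) = E*(E + 3) = E*(3 + E))
(498 + 201)*x(9) = (498 + 201)*(9*(3 + 9)) = 699*(9*12) = 699*108 = 75492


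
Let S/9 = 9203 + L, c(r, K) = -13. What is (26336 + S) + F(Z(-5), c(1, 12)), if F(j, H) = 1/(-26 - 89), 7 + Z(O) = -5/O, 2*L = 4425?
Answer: 29687363/230 ≈ 1.2908e+5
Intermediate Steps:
L = 4425/2 (L = (1/2)*4425 = 4425/2 ≈ 2212.5)
Z(O) = -7 - 5/O
F(j, H) = -1/115 (F(j, H) = 1/(-115) = -1/115)
S = 205479/2 (S = 9*(9203 + 4425/2) = 9*(22831/2) = 205479/2 ≈ 1.0274e+5)
(26336 + S) + F(Z(-5), c(1, 12)) = (26336 + 205479/2) - 1/115 = 258151/2 - 1/115 = 29687363/230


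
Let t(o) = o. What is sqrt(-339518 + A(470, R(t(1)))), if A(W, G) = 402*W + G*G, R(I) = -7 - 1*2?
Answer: I*sqrt(150497) ≈ 387.94*I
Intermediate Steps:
R(I) = -9 (R(I) = -7 - 2 = -9)
A(W, G) = G**2 + 402*W (A(W, G) = 402*W + G**2 = G**2 + 402*W)
sqrt(-339518 + A(470, R(t(1)))) = sqrt(-339518 + ((-9)**2 + 402*470)) = sqrt(-339518 + (81 + 188940)) = sqrt(-339518 + 189021) = sqrt(-150497) = I*sqrt(150497)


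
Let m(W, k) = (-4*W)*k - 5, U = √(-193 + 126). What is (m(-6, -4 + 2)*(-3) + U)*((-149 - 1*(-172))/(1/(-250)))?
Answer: -914250 - 5750*I*√67 ≈ -9.1425e+5 - 47066.0*I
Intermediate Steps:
U = I*√67 (U = √(-67) = I*√67 ≈ 8.1853*I)
m(W, k) = -5 - 4*W*k (m(W, k) = -4*W*k - 5 = -5 - 4*W*k)
(m(-6, -4 + 2)*(-3) + U)*((-149 - 1*(-172))/(1/(-250))) = ((-5 - 4*(-6)*(-4 + 2))*(-3) + I*√67)*((-149 - 1*(-172))/(1/(-250))) = ((-5 - 4*(-6)*(-2))*(-3) + I*√67)*((-149 + 172)/(-1/250)) = ((-5 - 48)*(-3) + I*√67)*(23*(-250)) = (-53*(-3) + I*√67)*(-5750) = (159 + I*√67)*(-5750) = -914250 - 5750*I*√67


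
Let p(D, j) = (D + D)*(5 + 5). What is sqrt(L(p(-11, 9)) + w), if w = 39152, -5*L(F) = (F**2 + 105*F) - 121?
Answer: sqrt(852905)/5 ≈ 184.71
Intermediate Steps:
p(D, j) = 20*D (p(D, j) = (2*D)*10 = 20*D)
L(F) = 121/5 - 21*F - F**2/5 (L(F) = -((F**2 + 105*F) - 121)/5 = -(-121 + F**2 + 105*F)/5 = 121/5 - 21*F - F**2/5)
sqrt(L(p(-11, 9)) + w) = sqrt((121/5 - 420*(-11) - (20*(-11))**2/5) + 39152) = sqrt((121/5 - 21*(-220) - 1/5*(-220)**2) + 39152) = sqrt((121/5 + 4620 - 1/5*48400) + 39152) = sqrt((121/5 + 4620 - 9680) + 39152) = sqrt(-25179/5 + 39152) = sqrt(170581/5) = sqrt(852905)/5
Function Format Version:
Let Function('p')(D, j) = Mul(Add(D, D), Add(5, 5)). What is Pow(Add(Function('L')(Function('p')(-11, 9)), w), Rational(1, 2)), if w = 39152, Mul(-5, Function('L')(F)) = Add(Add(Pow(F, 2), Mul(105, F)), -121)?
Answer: Mul(Rational(1, 5), Pow(852905, Rational(1, 2))) ≈ 184.71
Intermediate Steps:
Function('p')(D, j) = Mul(20, D) (Function('p')(D, j) = Mul(Mul(2, D), 10) = Mul(20, D))
Function('L')(F) = Add(Rational(121, 5), Mul(-21, F), Mul(Rational(-1, 5), Pow(F, 2))) (Function('L')(F) = Mul(Rational(-1, 5), Add(Add(Pow(F, 2), Mul(105, F)), -121)) = Mul(Rational(-1, 5), Add(-121, Pow(F, 2), Mul(105, F))) = Add(Rational(121, 5), Mul(-21, F), Mul(Rational(-1, 5), Pow(F, 2))))
Pow(Add(Function('L')(Function('p')(-11, 9)), w), Rational(1, 2)) = Pow(Add(Add(Rational(121, 5), Mul(-21, Mul(20, -11)), Mul(Rational(-1, 5), Pow(Mul(20, -11), 2))), 39152), Rational(1, 2)) = Pow(Add(Add(Rational(121, 5), Mul(-21, -220), Mul(Rational(-1, 5), Pow(-220, 2))), 39152), Rational(1, 2)) = Pow(Add(Add(Rational(121, 5), 4620, Mul(Rational(-1, 5), 48400)), 39152), Rational(1, 2)) = Pow(Add(Add(Rational(121, 5), 4620, -9680), 39152), Rational(1, 2)) = Pow(Add(Rational(-25179, 5), 39152), Rational(1, 2)) = Pow(Rational(170581, 5), Rational(1, 2)) = Mul(Rational(1, 5), Pow(852905, Rational(1, 2)))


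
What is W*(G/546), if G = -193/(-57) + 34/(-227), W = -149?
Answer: -479929/543438 ≈ -0.88313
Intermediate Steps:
G = 41873/12939 (G = -193*(-1/57) + 34*(-1/227) = 193/57 - 34/227 = 41873/12939 ≈ 3.2362)
W*(G/546) = -6239077/(12939*546) = -149*3221/543438 = -479929/543438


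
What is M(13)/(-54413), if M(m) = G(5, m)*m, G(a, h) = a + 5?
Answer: -130/54413 ≈ -0.0023891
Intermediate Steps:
G(a, h) = 5 + a
M(m) = 10*m (M(m) = (5 + 5)*m = 10*m)
M(13)/(-54413) = (10*13)/(-54413) = 130*(-1/54413) = -130/54413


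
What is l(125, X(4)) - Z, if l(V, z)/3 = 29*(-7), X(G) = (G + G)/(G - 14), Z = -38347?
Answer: 37738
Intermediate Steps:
X(G) = 2*G/(-14 + G) (X(G) = (2*G)/(-14 + G) = 2*G/(-14 + G))
l(V, z) = -609 (l(V, z) = 3*(29*(-7)) = 3*(-203) = -609)
l(125, X(4)) - Z = -609 - 1*(-38347) = -609 + 38347 = 37738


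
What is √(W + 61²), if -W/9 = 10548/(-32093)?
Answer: √3835530227605/32093 ≈ 61.024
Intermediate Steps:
W = 94932/32093 (W = -94932/(-32093) = -94932*(-1)/32093 = -9*(-10548/32093) = 94932/32093 ≈ 2.9580)
√(W + 61²) = √(94932/32093 + 61²) = √(94932/32093 + 3721) = √(119512985/32093) = √3835530227605/32093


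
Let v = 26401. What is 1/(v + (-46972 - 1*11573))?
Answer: -1/32144 ≈ -3.1110e-5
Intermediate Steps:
1/(v + (-46972 - 1*11573)) = 1/(26401 + (-46972 - 1*11573)) = 1/(26401 + (-46972 - 11573)) = 1/(26401 - 58545) = 1/(-32144) = -1/32144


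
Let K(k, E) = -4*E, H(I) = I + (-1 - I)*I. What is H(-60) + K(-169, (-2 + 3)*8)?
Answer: -3632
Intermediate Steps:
H(I) = I + I*(-1 - I)
H(-60) + K(-169, (-2 + 3)*8) = -1*(-60)**2 - 4*(-2 + 3)*8 = -1*3600 - 4*8 = -3600 - 4*8 = -3600 - 32 = -3632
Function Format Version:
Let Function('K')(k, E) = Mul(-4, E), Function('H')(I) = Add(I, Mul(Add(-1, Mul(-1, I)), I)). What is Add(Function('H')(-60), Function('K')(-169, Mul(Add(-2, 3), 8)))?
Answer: -3632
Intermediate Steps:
Function('H')(I) = Add(I, Mul(I, Add(-1, Mul(-1, I))))
Add(Function('H')(-60), Function('K')(-169, Mul(Add(-2, 3), 8))) = Add(Mul(-1, Pow(-60, 2)), Mul(-4, Mul(Add(-2, 3), 8))) = Add(Mul(-1, 3600), Mul(-4, Mul(1, 8))) = Add(-3600, Mul(-4, 8)) = Add(-3600, -32) = -3632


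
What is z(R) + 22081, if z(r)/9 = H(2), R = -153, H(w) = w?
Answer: 22099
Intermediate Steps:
z(r) = 18 (z(r) = 9*2 = 18)
z(R) + 22081 = 18 + 22081 = 22099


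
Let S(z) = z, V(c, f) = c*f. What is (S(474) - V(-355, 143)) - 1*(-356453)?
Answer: 407692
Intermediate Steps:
(S(474) - V(-355, 143)) - 1*(-356453) = (474 - (-355)*143) - 1*(-356453) = (474 - 1*(-50765)) + 356453 = (474 + 50765) + 356453 = 51239 + 356453 = 407692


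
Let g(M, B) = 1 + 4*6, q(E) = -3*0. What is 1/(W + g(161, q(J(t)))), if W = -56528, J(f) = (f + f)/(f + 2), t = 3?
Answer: -1/56503 ≈ -1.7698e-5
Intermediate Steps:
J(f) = 2*f/(2 + f) (J(f) = (2*f)/(2 + f) = 2*f/(2 + f))
q(E) = 0
g(M, B) = 25 (g(M, B) = 1 + 24 = 25)
1/(W + g(161, q(J(t)))) = 1/(-56528 + 25) = 1/(-56503) = -1/56503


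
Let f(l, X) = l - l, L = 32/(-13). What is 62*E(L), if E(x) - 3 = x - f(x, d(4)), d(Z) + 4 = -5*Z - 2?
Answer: 434/13 ≈ 33.385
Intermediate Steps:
L = -32/13 (L = 32*(-1/13) = -32/13 ≈ -2.4615)
d(Z) = -6 - 5*Z (d(Z) = -4 + (-5*Z - 2) = -4 + (-2 - 5*Z) = -6 - 5*Z)
f(l, X) = 0
E(x) = 3 + x (E(x) = 3 + (x - 1*0) = 3 + (x + 0) = 3 + x)
62*E(L) = 62*(3 - 32/13) = 62*(7/13) = 434/13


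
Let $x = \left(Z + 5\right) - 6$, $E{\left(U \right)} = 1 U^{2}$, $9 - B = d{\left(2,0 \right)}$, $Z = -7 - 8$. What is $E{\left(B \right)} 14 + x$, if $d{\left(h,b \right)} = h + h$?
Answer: $334$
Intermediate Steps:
$Z = -15$ ($Z = -7 - 8 = -15$)
$d{\left(h,b \right)} = 2 h$
$B = 5$ ($B = 9 - 2 \cdot 2 = 9 - 4 = 5$)
$E{\left(U \right)} = U^{2}$
$x = -16$ ($x = \left(-15 + 5\right) - 6 = -10 - 6 = -16$)
$E{\left(B \right)} 14 + x = 5^{2} \cdot 14 - 16 = 25 \cdot 14 - 16 = 350 - 16 = 334$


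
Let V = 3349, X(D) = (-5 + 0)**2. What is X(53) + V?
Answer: 3374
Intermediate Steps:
X(D) = 25 (X(D) = (-5)**2 = 25)
X(53) + V = 25 + 3349 = 3374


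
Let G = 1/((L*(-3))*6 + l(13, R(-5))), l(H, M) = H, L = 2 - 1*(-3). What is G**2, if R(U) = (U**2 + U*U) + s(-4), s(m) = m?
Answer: 1/5929 ≈ 0.00016866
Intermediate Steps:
L = 5 (L = 2 + 3 = 5)
R(U) = -4 + 2*U**2 (R(U) = (U**2 + U*U) - 4 = (U**2 + U**2) - 4 = 2*U**2 - 4 = -4 + 2*U**2)
G = -1/77 (G = 1/((5*(-3))*6 + 13) = 1/(-15*6 + 13) = 1/(-90 + 13) = 1/(-77) = -1/77 ≈ -0.012987)
G**2 = (-1/77)**2 = 1/5929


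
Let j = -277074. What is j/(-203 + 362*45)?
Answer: -277074/16087 ≈ -17.223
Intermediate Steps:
j/(-203 + 362*45) = -277074/(-203 + 362*45) = -277074/(-203 + 16290) = -277074/16087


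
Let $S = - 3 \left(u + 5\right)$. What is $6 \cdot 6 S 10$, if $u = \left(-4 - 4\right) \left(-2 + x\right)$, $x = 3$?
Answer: $3240$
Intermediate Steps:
$u = -8$ ($u = \left(-4 - 4\right) \left(-2 + 3\right) = \left(-8\right) 1 = -8$)
$S = 9$ ($S = - 3 \left(-8 + 5\right) = \left(-3\right) \left(-3\right) = 9$)
$6 \cdot 6 S 10 = 6 \cdot 6 \cdot 9 \cdot 10 = 36 \cdot 9 \cdot 10 = 324 \cdot 10 = 3240$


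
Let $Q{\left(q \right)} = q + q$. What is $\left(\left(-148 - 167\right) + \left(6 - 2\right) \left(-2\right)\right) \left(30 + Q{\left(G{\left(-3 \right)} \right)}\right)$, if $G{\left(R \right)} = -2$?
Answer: $-8398$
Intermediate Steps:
$Q{\left(q \right)} = 2 q$
$\left(\left(-148 - 167\right) + \left(6 - 2\right) \left(-2\right)\right) \left(30 + Q{\left(G{\left(-3 \right)} \right)}\right) = \left(\left(-148 - 167\right) + \left(6 - 2\right) \left(-2\right)\right) \left(30 + 2 \left(-2\right)\right) = \left(-315 + 4 \left(-2\right)\right) \left(30 - 4\right) = \left(-315 - 8\right) 26 = \left(-323\right) 26 = -8398$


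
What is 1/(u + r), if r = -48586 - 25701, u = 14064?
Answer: -1/60223 ≈ -1.6605e-5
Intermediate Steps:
r = -74287
1/(u + r) = 1/(14064 - 74287) = 1/(-60223) = -1/60223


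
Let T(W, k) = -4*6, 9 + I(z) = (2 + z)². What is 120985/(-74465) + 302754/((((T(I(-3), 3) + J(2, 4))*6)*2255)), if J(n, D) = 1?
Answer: -2006463292/772425445 ≈ -2.5976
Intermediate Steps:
I(z) = -9 + (2 + z)²
T(W, k) = -24
120985/(-74465) + 302754/((((T(I(-3), 3) + J(2, 4))*6)*2255)) = 120985/(-74465) + 302754/((((-24 + 1)*6)*2255)) = 120985*(-1/74465) + 302754/((-23*6*2255)) = -24197/14893 + 302754/((-138*2255)) = -24197/14893 + 302754/(-311190) = -24197/14893 + 302754*(-1/311190) = -24197/14893 - 50459/51865 = -2006463292/772425445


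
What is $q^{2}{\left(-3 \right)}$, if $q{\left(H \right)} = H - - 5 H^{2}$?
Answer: $1764$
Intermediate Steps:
$q{\left(H \right)} = H + 5 H^{2}$
$q^{2}{\left(-3 \right)} = \left(- 3 \left(1 + 5 \left(-3\right)\right)\right)^{2} = \left(- 3 \left(1 - 15\right)\right)^{2} = \left(\left(-3\right) \left(-14\right)\right)^{2} = 42^{2} = 1764$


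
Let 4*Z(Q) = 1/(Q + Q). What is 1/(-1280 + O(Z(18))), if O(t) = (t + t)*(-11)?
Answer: -72/92171 ≈ -0.00078116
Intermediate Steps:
Z(Q) = 1/(8*Q) (Z(Q) = 1/(4*(Q + Q)) = 1/(4*((2*Q))) = (1/(2*Q))/4 = 1/(8*Q))
O(t) = -22*t (O(t) = (2*t)*(-11) = -22*t)
1/(-1280 + O(Z(18))) = 1/(-1280 - 11/(4*18)) = 1/(-1280 - 22*1/144) = 1/(-1280 - 11/72) = 1/(-92171/72) = -72/92171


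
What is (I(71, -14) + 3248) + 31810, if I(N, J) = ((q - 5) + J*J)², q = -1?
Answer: 71158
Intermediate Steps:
I(N, J) = (-6 + J²)² (I(N, J) = ((-1 - 5) + J*J)² = (-6 + J²)²)
(I(71, -14) + 3248) + 31810 = ((-6 + (-14)²)² + 3248) + 31810 = ((-6 + 196)² + 3248) + 31810 = (190² + 3248) + 31810 = (36100 + 3248) + 31810 = 39348 + 31810 = 71158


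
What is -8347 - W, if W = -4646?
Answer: -3701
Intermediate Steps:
-8347 - W = -8347 - 1*(-4646) = -8347 + 4646 = -3701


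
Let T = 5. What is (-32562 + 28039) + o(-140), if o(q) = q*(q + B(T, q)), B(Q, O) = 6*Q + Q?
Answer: 10177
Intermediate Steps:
B(Q, O) = 7*Q
o(q) = q*(35 + q) (o(q) = q*(q + 7*5) = q*(q + 35) = q*(35 + q))
(-32562 + 28039) + o(-140) = (-32562 + 28039) - 140*(35 - 140) = -4523 - 140*(-105) = -4523 + 14700 = 10177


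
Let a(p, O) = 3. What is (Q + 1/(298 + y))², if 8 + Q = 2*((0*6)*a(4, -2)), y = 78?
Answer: 9042049/141376 ≈ 63.957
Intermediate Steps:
Q = -8 (Q = -8 + 2*((0*6)*3) = -8 + 2*(0*3) = -8 + 2*0 = -8 + 0 = -8)
(Q + 1/(298 + y))² = (-8 + 1/(298 + 78))² = (-8 + 1/376)² = (-3007/376)² = 9042049/141376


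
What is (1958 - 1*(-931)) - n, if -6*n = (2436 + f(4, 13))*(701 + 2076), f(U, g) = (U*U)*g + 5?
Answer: 2457869/2 ≈ 1.2289e+6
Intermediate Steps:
f(U, g) = 5 + g*U² (f(U, g) = U²*g + 5 = g*U² + 5 = 5 + g*U²)
n = -2452091/2 (n = -(2436 + (5 + 13*4²))*(701 + 2076)/6 = -(2436 + (5 + 13*16))*2777/6 = -(2436 + (5 + 208))*2777/6 = -(2436 + 213)*2777/6 = -883*2777/2 = -⅙*7356273 = -2452091/2 ≈ -1.2260e+6)
(1958 - 1*(-931)) - n = (1958 - 1*(-931)) - 1*(-2452091/2) = (1958 + 931) + 2452091/2 = 2889 + 2452091/2 = 2457869/2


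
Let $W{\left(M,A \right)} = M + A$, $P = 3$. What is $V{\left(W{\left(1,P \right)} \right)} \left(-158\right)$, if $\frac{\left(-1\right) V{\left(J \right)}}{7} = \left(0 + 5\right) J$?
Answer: $22120$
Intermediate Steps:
$W{\left(M,A \right)} = A + M$
$V{\left(J \right)} = - 35 J$ ($V{\left(J \right)} = - 7 \left(0 + 5\right) J = - 7 \cdot 5 J = - 35 J$)
$V{\left(W{\left(1,P \right)} \right)} \left(-158\right) = - 35 \left(3 + 1\right) \left(-158\right) = \left(-35\right) 4 \left(-158\right) = \left(-140\right) \left(-158\right) = 22120$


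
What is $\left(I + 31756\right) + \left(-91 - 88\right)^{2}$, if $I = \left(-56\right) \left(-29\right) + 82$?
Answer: $65503$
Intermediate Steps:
$I = 1706$ ($I = 1624 + 82 = 1706$)
$\left(I + 31756\right) + \left(-91 - 88\right)^{2} = \left(1706 + 31756\right) + \left(-91 - 88\right)^{2} = 33462 + \left(-179\right)^{2} = 33462 + 32041 = 65503$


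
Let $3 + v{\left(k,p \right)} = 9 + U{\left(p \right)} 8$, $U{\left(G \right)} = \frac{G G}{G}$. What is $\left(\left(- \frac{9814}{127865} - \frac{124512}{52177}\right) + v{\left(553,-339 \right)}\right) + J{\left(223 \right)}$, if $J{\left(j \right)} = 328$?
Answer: $- \frac{15881526377648}{6671612105} \approx -2380.5$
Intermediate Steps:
$U{\left(G \right)} = G$ ($U{\left(G \right)} = \frac{G^{2}}{G} = G$)
$v{\left(k,p \right)} = 6 + 8 p$ ($v{\left(k,p \right)} = -3 + \left(9 + p 8\right) = -3 + \left(9 + 8 p\right) = 6 + 8 p$)
$\left(\left(- \frac{9814}{127865} - \frac{124512}{52177}\right) + v{\left(553,-339 \right)}\right) + J{\left(223 \right)} = \left(\left(- \frac{9814}{127865} - \frac{124512}{52177}\right) + \left(6 + 8 \left(-339\right)\right)\right) + 328 = \left(\left(\left(-9814\right) \frac{1}{127865} - \frac{124512}{52177}\right) + \left(6 - 2712\right)\right) + 328 = \left(\left(- \frac{9814}{127865} - \frac{124512}{52177}\right) - 2706\right) + 328 = \left(- \frac{16432791958}{6671612105} - 2706\right) + 328 = - \frac{18069815148088}{6671612105} + 328 = - \frac{15881526377648}{6671612105}$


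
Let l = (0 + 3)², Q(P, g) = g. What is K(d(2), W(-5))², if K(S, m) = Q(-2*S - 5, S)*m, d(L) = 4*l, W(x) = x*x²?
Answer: 20250000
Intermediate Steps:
l = 9 (l = 3² = 9)
W(x) = x³
d(L) = 36 (d(L) = 4*9 = 36)
K(S, m) = S*m
K(d(2), W(-5))² = (36*(-5)³)² = (36*(-125))² = (-4500)² = 20250000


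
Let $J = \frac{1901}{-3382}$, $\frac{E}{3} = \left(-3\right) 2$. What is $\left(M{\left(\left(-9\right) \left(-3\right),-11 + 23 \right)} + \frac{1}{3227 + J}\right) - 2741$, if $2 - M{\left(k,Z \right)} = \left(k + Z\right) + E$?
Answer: $- \frac{30116600498}{10911813} \approx -2760.0$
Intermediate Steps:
$E = -18$ ($E = 3 \left(\left(-3\right) 2\right) = 3 \left(-6\right) = -18$)
$M{\left(k,Z \right)} = 20 - Z - k$ ($M{\left(k,Z \right)} = 2 - \left(\left(k + Z\right) - 18\right) = 2 - \left(\left(Z + k\right) - 18\right) = 2 - \left(-18 + Z + k\right) = 20 - Z - k$)
$J = - \frac{1901}{3382}$ ($J = 1901 \left(- \frac{1}{3382}\right) = - \frac{1901}{3382} \approx -0.56209$)
$\left(M{\left(\left(-9\right) \left(-3\right),-11 + 23 \right)} + \frac{1}{3227 + J}\right) - 2741 = \left(\left(20 - \left(-11 + 23\right) - \left(-9\right) \left(-3\right)\right) + \frac{1}{3227 - \frac{1901}{3382}}\right) - 2741 = \left(\left(20 - 12 - 27\right) + \frac{1}{\frac{10911813}{3382}}\right) - 2741 = \left(\left(20 - 12 - 27\right) + \frac{3382}{10911813}\right) - 2741 = \left(-19 + \frac{3382}{10911813}\right) - 2741 = - \frac{207321065}{10911813} - 2741 = - \frac{30116600498}{10911813}$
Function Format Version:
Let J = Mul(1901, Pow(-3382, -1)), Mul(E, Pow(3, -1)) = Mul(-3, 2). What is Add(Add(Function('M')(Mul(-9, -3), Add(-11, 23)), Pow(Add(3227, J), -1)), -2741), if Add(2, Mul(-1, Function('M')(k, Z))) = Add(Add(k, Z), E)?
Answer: Rational(-30116600498, 10911813) ≈ -2760.0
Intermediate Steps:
E = -18 (E = Mul(3, Mul(-3, 2)) = Mul(3, -6) = -18)
Function('M')(k, Z) = Add(20, Mul(-1, Z), Mul(-1, k)) (Function('M')(k, Z) = Add(2, Mul(-1, Add(Add(k, Z), -18))) = Add(2, Mul(-1, Add(Add(Z, k), -18))) = Add(2, Mul(-1, Add(-18, Z, k))) = Add(2, Add(18, Mul(-1, Z), Mul(-1, k))) = Add(20, Mul(-1, Z), Mul(-1, k)))
J = Rational(-1901, 3382) (J = Mul(1901, Rational(-1, 3382)) = Rational(-1901, 3382) ≈ -0.56209)
Add(Add(Function('M')(Mul(-9, -3), Add(-11, 23)), Pow(Add(3227, J), -1)), -2741) = Add(Add(Add(20, Mul(-1, Add(-11, 23)), Mul(-1, Mul(-9, -3))), Pow(Add(3227, Rational(-1901, 3382)), -1)), -2741) = Add(Add(Add(20, Mul(-1, 12), Mul(-1, 27)), Pow(Rational(10911813, 3382), -1)), -2741) = Add(Add(Add(20, -12, -27), Rational(3382, 10911813)), -2741) = Add(Add(-19, Rational(3382, 10911813)), -2741) = Add(Rational(-207321065, 10911813), -2741) = Rational(-30116600498, 10911813)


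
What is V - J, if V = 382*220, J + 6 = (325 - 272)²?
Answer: 81237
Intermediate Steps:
J = 2803 (J = -6 + (325 - 272)² = -6 + 53² = -6 + 2809 = 2803)
V = 84040
V - J = 84040 - 1*2803 = 84040 - 2803 = 81237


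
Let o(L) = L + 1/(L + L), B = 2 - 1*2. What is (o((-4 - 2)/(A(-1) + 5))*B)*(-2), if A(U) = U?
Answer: 0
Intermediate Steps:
B = 0 (B = 2 - 2 = 0)
o(L) = L + 1/(2*L)
(o((-4 - 2)/(A(-1) + 5))*B)*(-2) = (((-4 - 2)/(-1 + 5) + 1/(2*(((-4 - 2)/(-1 + 5)))))*0)*(-2) = ((-6/4 + 1/(2*((-6/4))))*0)*(-2) = ((-6*1/4 + 1/(2*((-6*1/4))))*0)*(-2) = ((-3/2 + 1/(2*(-3/2)))*0)*(-2) = ((-3/2 + (1/2)*(-2/3))*0)*(-2) = ((-3/2 - 1/3)*0)*(-2) = -11/6*0*(-2) = 0*(-2) = 0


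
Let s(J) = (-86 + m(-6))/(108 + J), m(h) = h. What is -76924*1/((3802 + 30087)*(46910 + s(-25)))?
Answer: -3192346/65972360191 ≈ -4.8389e-5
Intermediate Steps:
s(J) = -92/(108 + J) (s(J) = (-86 - 6)/(108 + J) = -92/(108 + J))
-76924*1/((3802 + 30087)*(46910 + s(-25))) = -76924*1/((3802 + 30087)*(46910 - 92/(108 - 25))) = -76924*1/(33889*(46910 - 92/83)) = -76924/((3893438/83)*33889) = -76924/131944720382/83 = -76924*83/131944720382 = -3192346/65972360191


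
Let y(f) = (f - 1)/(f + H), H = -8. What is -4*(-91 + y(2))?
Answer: 1094/3 ≈ 364.67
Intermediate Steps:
y(f) = (-1 + f)/(-8 + f) (y(f) = (f - 1)/(f - 8) = (-1 + f)/(-8 + f))
-4*(-91 + y(2)) = -4*(-91 + (-1 + 2)/(-8 + 2)) = -4*(-91 + 1/(-6)) = -4*(-91 - ⅙*1) = -4*(-91 - ⅙) = -4*(-547/6) = 1094/3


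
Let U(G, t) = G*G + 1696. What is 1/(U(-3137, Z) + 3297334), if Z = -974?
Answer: 1/13139799 ≈ 7.6105e-8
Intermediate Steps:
U(G, t) = 1696 + G**2 (U(G, t) = G**2 + 1696 = 1696 + G**2)
1/(U(-3137, Z) + 3297334) = 1/((1696 + (-3137)**2) + 3297334) = 1/((1696 + 9840769) + 3297334) = 1/(9842465 + 3297334) = 1/13139799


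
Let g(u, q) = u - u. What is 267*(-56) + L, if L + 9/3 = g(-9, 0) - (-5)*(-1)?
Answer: -14960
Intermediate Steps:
g(u, q) = 0
L = -8 (L = -3 + (0 - (-5)*(-1)) = -3 + (0 - 1*5) = -3 + (0 - 5) = -3 - 5 = -8)
267*(-56) + L = 267*(-56) - 8 = -14952 - 8 = -14960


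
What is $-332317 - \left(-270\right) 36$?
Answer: $-322597$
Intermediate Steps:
$-332317 - \left(-270\right) 36 = -332317 - -9720 = -332317 + 9720 = -322597$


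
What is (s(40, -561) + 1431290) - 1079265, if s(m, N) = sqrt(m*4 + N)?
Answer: 352025 + I*sqrt(401) ≈ 3.5203e+5 + 20.025*I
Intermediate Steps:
s(m, N) = sqrt(N + 4*m) (s(m, N) = sqrt(4*m + N) = sqrt(N + 4*m))
(s(40, -561) + 1431290) - 1079265 = (sqrt(-561 + 4*40) + 1431290) - 1079265 = (sqrt(-561 + 160) + 1431290) - 1079265 = (sqrt(-401) + 1431290) - 1079265 = (I*sqrt(401) + 1431290) - 1079265 = (1431290 + I*sqrt(401)) - 1079265 = 352025 + I*sqrt(401)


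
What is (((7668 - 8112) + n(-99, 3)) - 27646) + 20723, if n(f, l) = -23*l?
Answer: -7436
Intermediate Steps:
(((7668 - 8112) + n(-99, 3)) - 27646) + 20723 = (((7668 - 8112) - 23*3) - 27646) + 20723 = ((-444 - 69) - 27646) + 20723 = (-513 - 27646) + 20723 = -28159 + 20723 = -7436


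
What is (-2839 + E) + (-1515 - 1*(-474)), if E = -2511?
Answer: -6391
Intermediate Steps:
(-2839 + E) + (-1515 - 1*(-474)) = (-2839 - 2511) + (-1515 - 1*(-474)) = -5350 + (-1515 + 474) = -5350 - 1041 = -6391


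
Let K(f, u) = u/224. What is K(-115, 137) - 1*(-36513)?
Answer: 8179049/224 ≈ 36514.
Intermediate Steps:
K(f, u) = u/224 (K(f, u) = u*(1/224) = u/224)
K(-115, 137) - 1*(-36513) = (1/224)*137 - 1*(-36513) = 137/224 + 36513 = 8179049/224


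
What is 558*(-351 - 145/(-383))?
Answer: -74932704/383 ≈ -1.9565e+5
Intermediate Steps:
558*(-351 - 145/(-383)) = 558*(-351 - 145*(-1/383)) = 558*(-351 + 145/383) = 558*(-134288/383) = -74932704/383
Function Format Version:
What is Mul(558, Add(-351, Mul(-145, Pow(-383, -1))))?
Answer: Rational(-74932704, 383) ≈ -1.9565e+5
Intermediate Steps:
Mul(558, Add(-351, Mul(-145, Pow(-383, -1)))) = Mul(558, Add(-351, Mul(-145, Rational(-1, 383)))) = Mul(558, Add(-351, Rational(145, 383))) = Mul(558, Rational(-134288, 383)) = Rational(-74932704, 383)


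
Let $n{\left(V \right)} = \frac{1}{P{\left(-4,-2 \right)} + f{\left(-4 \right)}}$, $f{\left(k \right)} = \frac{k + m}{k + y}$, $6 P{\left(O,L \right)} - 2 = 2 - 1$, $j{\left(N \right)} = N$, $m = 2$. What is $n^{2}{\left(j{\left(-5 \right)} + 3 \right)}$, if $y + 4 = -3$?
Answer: $\frac{484}{225} \approx 2.1511$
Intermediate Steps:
$y = -7$ ($y = -4 - 3 = -7$)
$P{\left(O,L \right)} = \frac{1}{2}$ ($P{\left(O,L \right)} = \frac{1}{3} + \frac{2 - 1}{6} = \frac{1}{3} + \frac{1}{6} \cdot 1 = \frac{1}{3} + \frac{1}{6} = \frac{1}{2}$)
$f{\left(k \right)} = \frac{2 + k}{-7 + k}$ ($f{\left(k \right)} = \frac{k + 2}{k - 7} = \frac{2 + k}{-7 + k}$)
$n{\left(V \right)} = \frac{22}{15}$ ($n{\left(V \right)} = \frac{1}{\frac{1}{2} + \frac{2 - 4}{-7 - 4}} = \frac{1}{\frac{1}{2} + \frac{1}{-11} \left(-2\right)} = \frac{1}{\frac{1}{2} - - \frac{2}{11}} = \frac{1}{\frac{1}{2} + \frac{2}{11}} = \frac{1}{\frac{15}{22}} = \frac{22}{15}$)
$n^{2}{\left(j{\left(-5 \right)} + 3 \right)} = \left(\frac{22}{15}\right)^{2} = \frac{484}{225}$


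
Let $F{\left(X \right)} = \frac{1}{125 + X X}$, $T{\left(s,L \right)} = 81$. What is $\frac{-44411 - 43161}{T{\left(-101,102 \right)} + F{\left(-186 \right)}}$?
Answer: $- \frac{1520293706}{1406201} \approx -1081.1$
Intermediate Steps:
$F{\left(X \right)} = \frac{1}{125 + X^{2}}$
$\frac{-44411 - 43161}{T{\left(-101,102 \right)} + F{\left(-186 \right)}} = \frac{-44411 - 43161}{81 + \frac{1}{125 + \left(-186\right)^{2}}} = - \frac{87572}{81 + \frac{1}{125 + 34596}} = - \frac{87572}{81 + \frac{1}{34721}} = - \frac{87572}{\frac{2812402}{34721}} = \left(-87572\right) \frac{34721}{2812402} = - \frac{1520293706}{1406201}$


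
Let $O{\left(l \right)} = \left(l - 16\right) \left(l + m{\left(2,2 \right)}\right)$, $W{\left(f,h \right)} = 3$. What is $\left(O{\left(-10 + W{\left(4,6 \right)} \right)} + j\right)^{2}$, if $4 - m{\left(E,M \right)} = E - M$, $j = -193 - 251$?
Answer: $140625$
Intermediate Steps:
$j = -444$
$m{\left(E,M \right)} = 4 + M - E$ ($m{\left(E,M \right)} = 4 - \left(E - M\right) = 4 + M - E$)
$O{\left(l \right)} = \left(-16 + l\right) \left(4 + l\right)$ ($O{\left(l \right)} = \left(l - 16\right) \left(l + \left(4 + 2 - 2\right)\right) = \left(-16 + l\right) \left(l + \left(4 + 2 - 2\right)\right) = \left(-16 + l\right) \left(l + 4\right) = \left(-16 + l\right) \left(4 + l\right)$)
$\left(O{\left(-10 + W{\left(4,6 \right)} \right)} + j\right)^{2} = \left(\left(-64 + \left(-10 + 3\right)^{2} - 12 \left(-10 + 3\right)\right) - 444\right)^{2} = \left(\left(-64 + \left(-7\right)^{2} - -84\right) - 444\right)^{2} = \left(\left(-64 + 49 + 84\right) - 444\right)^{2} = \left(69 - 444\right)^{2} = \left(-375\right)^{2} = 140625$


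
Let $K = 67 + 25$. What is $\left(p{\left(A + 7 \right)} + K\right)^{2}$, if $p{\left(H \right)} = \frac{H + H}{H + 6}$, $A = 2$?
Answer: $\frac{217156}{25} \approx 8686.2$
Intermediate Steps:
$K = 92$
$p{\left(H \right)} = \frac{2 H}{6 + H}$
$\left(p{\left(A + 7 \right)} + K\right)^{2} = \left(\frac{2 \left(2 + 7\right)}{6 + \left(2 + 7\right)} + 92\right)^{2} = \left(2 \cdot 9 \frac{1}{6 + 9} + 92\right)^{2} = \left(2 \cdot 9 \cdot \frac{1}{15} + 92\right)^{2} = \left(\frac{6}{5} + 92\right)^{2} = \left(\frac{466}{5}\right)^{2} = \frac{217156}{25}$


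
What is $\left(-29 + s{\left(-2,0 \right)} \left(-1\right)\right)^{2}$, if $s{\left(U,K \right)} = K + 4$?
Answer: $1089$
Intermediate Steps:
$s{\left(U,K \right)} = 4 + K$
$\left(-29 + s{\left(-2,0 \right)} \left(-1\right)\right)^{2} = \left(-29 + \left(4 + 0\right) \left(-1\right)\right)^{2} = \left(-29 + 4 \left(-1\right)\right)^{2} = \left(-29 - 4\right)^{2} = \left(-33\right)^{2} = 1089$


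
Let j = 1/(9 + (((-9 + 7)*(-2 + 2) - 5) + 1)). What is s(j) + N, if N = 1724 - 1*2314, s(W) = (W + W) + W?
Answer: -2947/5 ≈ -589.40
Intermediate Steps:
j = ⅕ (j = 1/(9 + ((-2*0 - 5) + 1)) = 1/(9 + ((0 - 5) + 1)) = 1/(9 + (-5 + 1)) = 1/(9 - 4) = 1/5 = ⅕ ≈ 0.20000)
s(W) = 3*W (s(W) = 2*W + W = 3*W)
N = -590 (N = 1724 - 2314 = -590)
s(j) + N = 3*(⅕) - 590 = ⅗ - 590 = -2947/5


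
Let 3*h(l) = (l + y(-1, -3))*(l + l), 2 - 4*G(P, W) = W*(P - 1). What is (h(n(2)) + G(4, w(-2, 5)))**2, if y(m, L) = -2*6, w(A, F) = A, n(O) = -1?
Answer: 1024/9 ≈ 113.78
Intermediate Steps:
y(m, L) = -12
G(P, W) = 1/2 - W*(-1 + P)/4 (G(P, W) = 1/2 - W*(P - 1)/4 = 1/2 - W*(-1 + P)/4)
h(l) = 2*l*(-12 + l)/3 (h(l) = ((l - 12)*(l + l))/3 = ((-12 + l)*(2*l))/3 = (2*l*(-12 + l))/3 = 2*l*(-12 + l)/3)
(h(n(2)) + G(4, w(-2, 5)))**2 = ((2/3)*(-1)*(-12 - 1) + (1/2 + (1/4)*(-2) - 1/4*4*(-2)))**2 = ((2/3)*(-1)*(-13) + (1/2 - 1/2 + 2))**2 = (26/3 + 2)**2 = (32/3)**2 = 1024/9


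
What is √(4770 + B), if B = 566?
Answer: 2*√1334 ≈ 73.048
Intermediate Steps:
√(4770 + B) = √(4770 + 566) = √5336 = 2*√1334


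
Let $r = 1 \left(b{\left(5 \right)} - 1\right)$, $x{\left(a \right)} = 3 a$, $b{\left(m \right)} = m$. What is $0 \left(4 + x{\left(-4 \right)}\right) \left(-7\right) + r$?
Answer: $4$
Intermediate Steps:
$r = 4$ ($r = 1 \left(5 - 1\right) = 1 \cdot 4 = 4$)
$0 \left(4 + x{\left(-4 \right)}\right) \left(-7\right) + r = 0 \left(4 + 3 \left(-4\right)\right) \left(-7\right) + 4 = 0 \left(4 - 12\right) \left(-7\right) + 4 = 0 \left(-8\right) \left(-7\right) + 4 = 0 \left(-7\right) + 4 = 0 + 4 = 4$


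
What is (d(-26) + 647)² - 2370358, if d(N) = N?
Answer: -1984717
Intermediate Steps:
(d(-26) + 647)² - 2370358 = (-26 + 647)² - 2370358 = 621² - 2370358 = 385641 - 2370358 = -1984717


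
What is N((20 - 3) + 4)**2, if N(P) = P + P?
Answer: 1764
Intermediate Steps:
N(P) = 2*P
N((20 - 3) + 4)**2 = (2*((20 - 3) + 4))**2 = (2*(17 + 4))**2 = (2*21)**2 = 42**2 = 1764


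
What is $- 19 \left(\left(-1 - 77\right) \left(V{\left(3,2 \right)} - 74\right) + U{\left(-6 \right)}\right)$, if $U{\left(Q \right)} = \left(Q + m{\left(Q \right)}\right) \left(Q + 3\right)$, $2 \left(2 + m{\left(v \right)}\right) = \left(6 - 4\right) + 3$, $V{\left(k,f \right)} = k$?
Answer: $- \frac{211071}{2} \approx -1.0554 \cdot 10^{5}$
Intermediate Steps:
$m{\left(v \right)} = \frac{1}{2}$ ($m{\left(v \right)} = -2 + \frac{\left(6 - 4\right) + 3}{2} = -2 + \frac{2 + 3}{2} = -2 + \frac{1}{2} \cdot 5 = -2 + \frac{5}{2} = \frac{1}{2}$)
$U{\left(Q \right)} = \left(\frac{1}{2} + Q\right) \left(3 + Q\right)$ ($U{\left(Q \right)} = \left(Q + \frac{1}{2}\right) \left(Q + 3\right) = \left(\frac{1}{2} + Q\right) \left(3 + Q\right)$)
$- 19 \left(\left(-1 - 77\right) \left(V{\left(3,2 \right)} - 74\right) + U{\left(-6 \right)}\right) = - 19 \left(\left(-1 - 77\right) \left(3 - 74\right) + \left(\frac{3}{2} + \left(-6\right)^{2} + \frac{7}{2} \left(-6\right)\right)\right) = - 19 \left(\left(-78\right) \left(-71\right) + \left(\frac{3}{2} + 36 - 21\right)\right) = - 19 \left(5538 + \frac{33}{2}\right) = \left(-19\right) \frac{11109}{2} = - \frac{211071}{2}$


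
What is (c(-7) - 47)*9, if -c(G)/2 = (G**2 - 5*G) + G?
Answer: -1809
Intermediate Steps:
c(G) = -2*G**2 + 8*G (c(G) = -2*((G**2 - 5*G) + G) = -2*(G**2 - 4*G) = -2*G**2 + 8*G)
(c(-7) - 47)*9 = (2*(-7)*(4 - 1*(-7)) - 47)*9 = (2*(-7)*(4 + 7) - 47)*9 = (2*(-7)*11 - 47)*9 = (-154 - 47)*9 = -201*9 = -1809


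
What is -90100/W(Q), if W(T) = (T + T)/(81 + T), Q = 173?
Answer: -11442700/173 ≈ -66143.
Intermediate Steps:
W(T) = 2*T/(81 + T) (W(T) = (2*T)/(81 + T) = 2*T/(81 + T))
-90100/W(Q) = -90100/(2*173/(81 + 173)) = -90100/(2*173/254) = -90100/(2*173*(1/254)) = -90100/173/127 = -90100*127/173 = -11442700/173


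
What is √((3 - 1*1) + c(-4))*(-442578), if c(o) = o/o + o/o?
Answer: -885156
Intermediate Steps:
c(o) = 2 (c(o) = 1 + 1 = 2)
√((3 - 1*1) + c(-4))*(-442578) = √((3 - 1*1) + 2)*(-442578) = √((3 - 1) + 2)*(-442578) = √(2 + 2)*(-442578) = √4*(-442578) = 2*(-442578) = -885156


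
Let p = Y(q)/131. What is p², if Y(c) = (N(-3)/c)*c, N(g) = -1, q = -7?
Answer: 1/17161 ≈ 5.8272e-5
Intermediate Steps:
Y(c) = -1 (Y(c) = (-1/c)*c = -1)
p = -1/131 ≈ -0.0076336
p² = (-1/131)² = 1/17161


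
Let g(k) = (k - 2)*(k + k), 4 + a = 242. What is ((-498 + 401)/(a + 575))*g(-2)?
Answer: -1552/813 ≈ -1.9090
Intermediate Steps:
a = 238 (a = -4 + 242 = 238)
g(k) = 2*k*(-2 + k) (g(k) = (-2 + k)*(2*k) = 2*k*(-2 + k))
((-498 + 401)/(a + 575))*g(-2) = ((-498 + 401)/(238 + 575))*(2*(-2)*(-2 - 2)) = (-97/813)*(2*(-2)*(-4)) = -97*1/813*16 = -97/813*16 = -1552/813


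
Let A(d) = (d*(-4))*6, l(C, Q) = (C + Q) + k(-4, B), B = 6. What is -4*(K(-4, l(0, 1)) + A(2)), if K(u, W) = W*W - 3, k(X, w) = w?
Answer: 8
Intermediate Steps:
l(C, Q) = 6 + C + Q (l(C, Q) = (C + Q) + 6 = 6 + C + Q)
K(u, W) = -3 + W² (K(u, W) = W² - 3 = -3 + W²)
A(d) = -24*d (A(d) = -4*d*6 = -24*d)
-4*(K(-4, l(0, 1)) + A(2)) = -4*((-3 + (6 + 0 + 1)²) - 24*2) = -4*((-3 + 7²) - 48) = -4*((-3 + 49) - 48) = -4*(46 - 48) = -4*(-2) = 8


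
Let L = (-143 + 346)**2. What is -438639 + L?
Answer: -397430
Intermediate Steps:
L = 41209 (L = 203**2 = 41209)
-438639 + L = -438639 + 41209 = -397430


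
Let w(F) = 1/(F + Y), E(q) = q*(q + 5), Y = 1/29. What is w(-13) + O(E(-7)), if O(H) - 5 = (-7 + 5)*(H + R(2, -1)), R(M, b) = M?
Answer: -10181/376 ≈ -27.077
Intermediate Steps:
Y = 1/29 ≈ 0.034483
E(q) = q*(5 + q)
w(F) = 1/(1/29 + F) (w(F) = 1/(F + 1/29) = 1/(1/29 + F))
O(H) = 1 - 2*H (O(H) = 5 + (-7 + 5)*(H + 2) = 5 - 2*(2 + H) = 5 + (-4 - 2*H) = 1 - 2*H)
w(-13) + O(E(-7)) = 29/(1 + 29*(-13)) + (1 - (-14)*(5 - 7)) = 29/(1 - 377) + (1 - (-14)*(-2)) = 29/(-376) + (1 - 2*14) = 29*(-1/376) + (1 - 28) = -29/376 - 27 = -10181/376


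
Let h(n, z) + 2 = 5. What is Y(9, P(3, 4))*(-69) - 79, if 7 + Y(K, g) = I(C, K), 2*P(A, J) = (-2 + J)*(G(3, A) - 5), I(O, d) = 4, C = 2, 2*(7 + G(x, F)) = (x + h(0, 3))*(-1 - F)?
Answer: 128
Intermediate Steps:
h(n, z) = 3 (h(n, z) = -2 + 5 = 3)
G(x, F) = -7 + (-1 - F)*(3 + x)/2 (G(x, F) = -7 + ((x + 3)*(-1 - F))/2 = -7 + ((3 + x)*(-1 - F))/2 = -7 + ((-1 - F)*(3 + x))/2 = -7 + (-1 - F)*(3 + x)/2)
P(A, J) = (-15 - 3*A)*(-2 + J)/2 (P(A, J) = ((-2 + J)*((-17/2 - 3*A/2 - ½*3 - ½*A*3) - 5))/2 = ((-2 + J)*((-17/2 - 3*A/2 - 3/2 - 3*A/2) - 5))/2 = ((-2 + J)*((-10 - 3*A) - 5))/2 = ((-2 + J)*(-15 - 3*A))/2 = ((-15 - 3*A)*(-2 + J))/2 = (-15 - 3*A)*(-2 + J)/2)
Y(K, g) = -3 (Y(K, g) = -7 + 4 = -3)
Y(9, P(3, 4))*(-69) - 79 = -3*(-69) - 79 = 207 - 79 = 128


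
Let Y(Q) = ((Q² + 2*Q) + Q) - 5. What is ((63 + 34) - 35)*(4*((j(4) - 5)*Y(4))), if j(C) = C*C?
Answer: 62744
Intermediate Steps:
Y(Q) = -5 + Q² + 3*Q (Y(Q) = (Q² + 3*Q) - 5 = -5 + Q² + 3*Q)
j(C) = C²
((63 + 34) - 35)*(4*((j(4) - 5)*Y(4))) = ((63 + 34) - 35)*(4*((4² - 5)*(-5 + 4² + 3*4))) = (97 - 35)*(4*((16 - 5)*(-5 + 16 + 12))) = 62*(4*(11*23)) = 62*(4*253) = 62*1012 = 62744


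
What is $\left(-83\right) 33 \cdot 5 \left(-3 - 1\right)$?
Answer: $54780$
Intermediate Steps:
$\left(-83\right) 33 \cdot 5 \left(-3 - 1\right) = - 2739 \cdot 5 \left(-4\right) = \left(-2739\right) \left(-20\right) = 54780$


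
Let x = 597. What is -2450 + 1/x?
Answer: -1462649/597 ≈ -2450.0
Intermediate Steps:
-2450 + 1/x = -2450 + 1/597 = -1462649/597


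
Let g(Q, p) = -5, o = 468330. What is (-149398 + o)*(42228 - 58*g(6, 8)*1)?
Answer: 13560350776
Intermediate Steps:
(-149398 + o)*(42228 - 58*g(6, 8)*1) = (-149398 + 468330)*(42228 - 58*(-5)*1) = 318932*(42228 + 290*1) = 318932*(42228 + 290) = 318932*42518 = 13560350776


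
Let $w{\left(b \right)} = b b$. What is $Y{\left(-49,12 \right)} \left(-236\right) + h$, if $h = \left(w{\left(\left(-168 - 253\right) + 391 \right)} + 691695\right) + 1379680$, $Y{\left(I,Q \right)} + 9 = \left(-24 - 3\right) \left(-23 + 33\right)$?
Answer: $2138119$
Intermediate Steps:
$Y{\left(I,Q \right)} = -279$ ($Y{\left(I,Q \right)} = -9 + \left(-24 - 3\right) \left(-23 + 33\right) = -9 - 270 = -279$)
$w{\left(b \right)} = b^{2}$
$h = 2072275$ ($h = \left(\left(\left(-168 - 253\right) + 391\right)^{2} + 691695\right) + 1379680 = \left(\left(-421 + 391\right)^{2} + 691695\right) + 1379680 = \left(\left(-30\right)^{2} + 691695\right) + 1379680 = \left(900 + 691695\right) + 1379680 = 692595 + 1379680 = 2072275$)
$Y{\left(-49,12 \right)} \left(-236\right) + h = \left(-279\right) \left(-236\right) + 2072275 = 65844 + 2072275 = 2138119$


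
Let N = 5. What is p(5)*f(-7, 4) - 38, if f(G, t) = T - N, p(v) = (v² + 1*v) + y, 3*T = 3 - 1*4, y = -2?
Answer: -562/3 ≈ -187.33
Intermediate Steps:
T = -⅓ (T = (3 - 1*4)/3 = (3 - 4)/3 = (⅓)*(-1) = -⅓ ≈ -0.33333)
p(v) = -2 + v + v² (p(v) = (v² + 1*v) - 2 = (v² + v) - 2 = (v + v²) - 2 = -2 + v + v²)
f(G, t) = -16/3 (f(G, t) = -⅓ - 1*5 = -⅓ - 5 = -16/3)
p(5)*f(-7, 4) - 38 = (-2 + 5 + 5²)*(-16/3) - 38 = (-2 + 5 + 25)*(-16/3) - 38 = 28*(-16/3) - 38 = -448/3 - 38 = -562/3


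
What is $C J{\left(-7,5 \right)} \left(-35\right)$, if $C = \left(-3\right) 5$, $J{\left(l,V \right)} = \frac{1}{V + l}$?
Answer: $- \frac{525}{2} \approx -262.5$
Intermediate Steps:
$C = -15$
$C J{\left(-7,5 \right)} \left(-35\right) = - \frac{15}{5 - 7} \left(-35\right) = - \frac{15}{-2} \left(-35\right) = \left(-15\right) \left(- \frac{1}{2}\right) \left(-35\right) = \frac{15}{2} \left(-35\right) = - \frac{525}{2}$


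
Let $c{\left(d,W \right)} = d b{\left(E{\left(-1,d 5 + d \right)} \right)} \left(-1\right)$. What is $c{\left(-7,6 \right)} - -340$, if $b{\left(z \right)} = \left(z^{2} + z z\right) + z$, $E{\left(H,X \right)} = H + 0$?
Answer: $347$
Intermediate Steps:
$E{\left(H,X \right)} = H$
$b{\left(z \right)} = z + 2 z^{2}$ ($b{\left(z \right)} = \left(z^{2} + z^{2}\right) + z = 2 z^{2} + z = z + 2 z^{2}$)
$c{\left(d,W \right)} = - d$ ($c{\left(d,W \right)} = d \left(- (1 + 2 \left(-1\right))\right) \left(-1\right) = d \left(- (1 - 2)\right) \left(-1\right) = d \left(\left(-1\right) \left(-1\right)\right) \left(-1\right) = d 1 \left(-1\right) = d \left(-1\right) = - d$)
$c{\left(-7,6 \right)} - -340 = \left(-1\right) \left(-7\right) - -340 = 7 + 340 = 347$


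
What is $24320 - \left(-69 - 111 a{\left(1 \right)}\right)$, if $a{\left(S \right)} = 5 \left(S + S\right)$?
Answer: $25499$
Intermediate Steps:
$a{\left(S \right)} = 10 S$ ($a{\left(S \right)} = 5 \cdot 2 S = 10 S$)
$24320 - \left(-69 - 111 a{\left(1 \right)}\right) = 24320 - \left(-69 - 111 \cdot 10 \cdot 1\right) = 24320 - \left(-69 - 1110\right) = 24320 - -1179 = 24320 + 1179 = 25499$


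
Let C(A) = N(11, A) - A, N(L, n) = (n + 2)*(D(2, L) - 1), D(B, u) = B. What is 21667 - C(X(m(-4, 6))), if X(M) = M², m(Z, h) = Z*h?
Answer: 21665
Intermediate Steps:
N(L, n) = 2 + n (N(L, n) = (n + 2)*(2 - 1) = (2 + n)*1 = 2 + n)
C(A) = 2 (C(A) = (2 + A) - A = 2)
21667 - C(X(m(-4, 6))) = 21667 - 1*2 = 21667 - 2 = 21665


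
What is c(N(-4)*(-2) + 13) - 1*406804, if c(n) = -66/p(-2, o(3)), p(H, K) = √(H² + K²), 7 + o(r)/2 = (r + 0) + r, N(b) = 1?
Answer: -406804 - 33*√2/2 ≈ -4.0683e+5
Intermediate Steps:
o(r) = -14 + 4*r (o(r) = -14 + 2*((r + 0) + r) = -14 + 2*(r + r) = -14 + 2*(2*r) = -14 + 4*r)
c(n) = -33*√2/2 (c(n) = -66/√((-2)² + (-14 + 4*3)²) = -66/√(4 + (-14 + 12)²) = -66/√(4 + (-2)²) = -66/√(4 + 4) = -66*√2/4 = -33*√2/2)
c(N(-4)*(-2) + 13) - 1*406804 = -33*√2/2 - 1*406804 = -33*√2/2 - 406804 = -406804 - 33*√2/2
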